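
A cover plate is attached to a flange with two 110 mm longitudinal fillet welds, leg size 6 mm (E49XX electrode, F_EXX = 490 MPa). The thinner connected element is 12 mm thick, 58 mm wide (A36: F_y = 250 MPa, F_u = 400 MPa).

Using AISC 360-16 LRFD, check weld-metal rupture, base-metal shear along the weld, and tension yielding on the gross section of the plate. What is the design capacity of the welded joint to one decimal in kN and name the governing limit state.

Weld metal: throat = 0.707×6 = 4.242 mm, L = 2×110 = 220 mm. φR_n = 0.75 × 0.6 × 490 × 4.242 × 220 = 205.8 kN.
Base metal shear (12 mm plate): yield φR_n = 1.0×0.6×250×12×220 = 396.0 kN; rupture φR_n = 0.75×0.6×400×12×220 = 475.2 kN; take 396.0 kN (yield).
Tension yield (gross): A_g = 58×12 = 696 mm². φR_n = 0.90 × 250 × 696 = 156.6 kN.
Governing: min(205.8, 396.0, 156.6) = 156.6 kN → gross-section yield.

156.6 kN (gross-section yield governs)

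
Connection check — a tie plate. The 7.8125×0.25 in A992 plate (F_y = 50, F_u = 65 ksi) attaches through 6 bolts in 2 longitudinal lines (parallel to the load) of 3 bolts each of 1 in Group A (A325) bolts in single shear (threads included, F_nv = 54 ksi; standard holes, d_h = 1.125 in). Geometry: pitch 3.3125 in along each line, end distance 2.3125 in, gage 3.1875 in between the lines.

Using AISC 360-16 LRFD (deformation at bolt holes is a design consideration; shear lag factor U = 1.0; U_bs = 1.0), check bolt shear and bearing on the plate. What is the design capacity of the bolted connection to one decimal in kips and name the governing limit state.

168.2 kips (bearing governs)

Bolt shear: A_b = π(1)²/4 = 0.7854 in². φR_n = 0.75 × 54 × 0.7854 × 6 × 1 = 190.9 kips.
Bearing (0.25 in plate, F_u = 65 ksi): end bolts L_c = 2.3125 − 1.125/2 = 1.75, R_n = min(1.2×1.75×0.25×65, 2.4×1×0.25×65) = 34.125 kips/bolt; interior L_c = 3.3125 − 1.125 = 2.1875, R_n = 39 kips/bolt. φR_n = 0.75 × (2×34.125 + 4×39) = 168.2 kips.
Governing: min(190.9, 168.2) = 168.2 kips → bearing.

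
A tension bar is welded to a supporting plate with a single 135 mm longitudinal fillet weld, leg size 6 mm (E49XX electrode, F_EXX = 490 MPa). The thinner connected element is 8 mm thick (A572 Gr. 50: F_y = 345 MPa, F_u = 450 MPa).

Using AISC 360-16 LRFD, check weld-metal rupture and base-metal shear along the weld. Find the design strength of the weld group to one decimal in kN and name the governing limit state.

126.3 kN (weld metal governs)

Weld metal: throat = 0.707×6 = 4.242 mm, L = 135 mm. φR_n = 0.75 × 0.6 × 490 × 4.242 × 135 = 126.3 kN.
Base metal shear (8 mm plate): yield φR_n = 1.0×0.6×345×8×135 = 223.6 kN; rupture φR_n = 0.75×0.6×450×8×135 = 218.7 kN; take 218.7 kN (rupture).
Governing: min(126.3, 218.7) = 126.3 kN → weld metal.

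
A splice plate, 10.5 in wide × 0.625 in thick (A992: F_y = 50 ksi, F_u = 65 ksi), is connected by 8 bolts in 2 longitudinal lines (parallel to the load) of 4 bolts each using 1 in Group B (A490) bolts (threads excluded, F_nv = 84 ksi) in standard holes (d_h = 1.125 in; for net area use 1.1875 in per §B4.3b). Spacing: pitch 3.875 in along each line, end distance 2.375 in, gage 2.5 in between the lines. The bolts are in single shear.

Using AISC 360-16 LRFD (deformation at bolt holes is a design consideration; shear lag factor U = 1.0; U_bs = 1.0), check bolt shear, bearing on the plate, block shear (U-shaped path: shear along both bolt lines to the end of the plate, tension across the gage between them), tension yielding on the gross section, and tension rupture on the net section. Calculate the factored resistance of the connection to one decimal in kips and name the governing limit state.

247.6 kips (net-section rupture governs)

Bolt shear: A_b = π(1)²/4 = 0.7854 in². φR_n = 0.75 × 84 × 0.7854 × 8 × 1 = 395.8 kips.
Bearing (0.625 in plate, F_u = 65 ksi): end bolts L_c = 2.375 − 1.125/2 = 1.8125, R_n = min(1.2×1.8125×0.625×65, 2.4×1×0.625×65) = 88.359 kips/bolt; interior L_c = 3.875 − 1.125 = 2.75, R_n = 97.5 kips/bolt. φR_n = 0.75 × (2×88.359 + 6×97.5) = 571.3 kips.
Block shear: shear path 2×[2.375+3×3.875] = 2×14 in, A_gv = 17.5, A_nv = 2×(14 − 3.5×1.1875)×0.625 = 12.305 in²; tension across gage: (2.5 − 1×1.1875)×0.625 = 0.82031 in². R_n = min(0.6×65×12.305, 0.6×50×17.5) + 1.0×65×0.82031 = min(479.9, 525) + 53.32 = 533.22 kips. φR_n = 0.75 × 533.22 = 399.9 kips.
Tension yield (gross): A_g = 10.5×0.625 = 6.5625 in². φR_n = 0.90 × 50 × 6.5625 = 295.3 kips.
Tension rupture (net): A_n = (10.5 − 2×1.1875)×0.625 = 5.0781 in² (U = 1.0, A_e = A_n). φR_n = 0.75 × 65 × 5.0781 = 247.6 kips.
Governing: min(395.8, 571.3, 399.9, 295.3, 247.6) = 247.6 kips → net-section rupture.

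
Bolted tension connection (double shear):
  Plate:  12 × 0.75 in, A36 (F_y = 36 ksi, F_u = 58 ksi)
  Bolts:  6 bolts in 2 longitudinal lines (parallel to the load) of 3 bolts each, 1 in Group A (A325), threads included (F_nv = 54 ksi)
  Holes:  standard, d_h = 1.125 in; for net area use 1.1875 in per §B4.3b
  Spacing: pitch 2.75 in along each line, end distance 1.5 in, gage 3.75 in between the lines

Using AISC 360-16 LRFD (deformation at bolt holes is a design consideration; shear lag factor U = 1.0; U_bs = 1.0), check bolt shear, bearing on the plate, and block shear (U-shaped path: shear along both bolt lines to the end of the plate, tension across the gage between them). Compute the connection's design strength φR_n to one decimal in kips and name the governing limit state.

Bolt shear: A_b = π(1)²/4 = 0.7854 in². φR_n = 0.75 × 54 × 0.7854 × 6 × 2 = 381.7 kips.
Bearing (0.75 in plate, F_u = 58 ksi): end bolts L_c = 1.5 − 1.125/2 = 0.9375, R_n = min(1.2×0.9375×0.75×58, 2.4×1×0.75×58) = 48.938 kips/bolt; interior L_c = 2.75 − 1.125 = 1.625, R_n = 84.825 kips/bolt. φR_n = 0.75 × (2×48.938 + 4×84.825) = 327.9 kips.
Block shear: shear path 2×[1.5+2×2.75] = 2×7 in, A_gv = 10.5, A_nv = 2×(7 − 2.5×1.1875)×0.75 = 6.0469 in²; tension across gage: (3.75 − 1×1.1875)×0.75 = 1.9219 in². R_n = min(0.6×58×6.0469, 0.6×36×10.5) + 1.0×58×1.9219 = min(210.43, 226.8) + 111.47 = 321.9 kips. φR_n = 0.75 × 321.9 = 241.4 kips.
Governing: min(381.7, 327.9, 241.4) = 241.4 kips → block shear.

241.4 kips (block shear governs)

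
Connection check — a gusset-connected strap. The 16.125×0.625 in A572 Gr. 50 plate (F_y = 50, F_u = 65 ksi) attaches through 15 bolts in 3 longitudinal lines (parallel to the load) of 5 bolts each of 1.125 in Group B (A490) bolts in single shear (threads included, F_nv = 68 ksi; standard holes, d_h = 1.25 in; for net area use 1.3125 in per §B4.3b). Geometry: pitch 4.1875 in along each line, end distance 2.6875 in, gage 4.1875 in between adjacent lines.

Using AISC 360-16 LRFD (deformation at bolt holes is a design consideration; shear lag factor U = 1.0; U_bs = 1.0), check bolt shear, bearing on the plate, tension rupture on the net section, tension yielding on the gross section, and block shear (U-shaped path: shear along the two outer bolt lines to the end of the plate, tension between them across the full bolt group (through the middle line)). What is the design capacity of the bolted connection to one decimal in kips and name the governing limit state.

371.3 kips (net-section rupture governs)

Bolt shear: A_b = π(1.125)²/4 = 0.99402 in². φR_n = 0.75 × 68 × 0.99402 × 15 × 1 = 760.4 kips.
Bearing (0.625 in plate, F_u = 65 ksi): end bolts L_c = 2.6875 − 1.25/2 = 2.0625, R_n = min(1.2×2.0625×0.625×65, 2.4×1.125×0.625×65) = 100.55 kips/bolt; interior L_c = 4.1875 − 1.25 = 2.9375, R_n = 109.69 kips/bolt. φR_n = 0.75 × (3×100.55 + 12×109.69) = 1213.4 kips.
Tension rupture (net): A_n = (16.125 − 3×1.3125)×0.625 = 7.6172 in² (U = 1.0, A_e = A_n). φR_n = 0.75 × 65 × 7.6172 = 371.3 kips.
Tension yield (gross): A_g = 16.125×0.625 = 10.078 in². φR_n = 0.90 × 50 × 10.078 = 453.5 kips.
Block shear: shear path 2×[2.6875+4×4.1875] = 2×19.4375 in, A_gv = 24.297, A_nv = 2×(19.4375 − 4.5×1.3125)×0.625 = 16.914 in²; tension across gage: (8.375 − 2×1.3125)×0.625 = 3.5938 in². R_n = min(0.6×65×16.914, 0.6×50×24.297) + 1.0×65×3.5938 = min(659.65, 728.91) + 233.6 = 893.25 kips. φR_n = 0.75 × 893.25 = 669.9 kips.
Governing: min(760.4, 1213.4, 371.3, 453.5, 669.9) = 371.3 kips → net-section rupture.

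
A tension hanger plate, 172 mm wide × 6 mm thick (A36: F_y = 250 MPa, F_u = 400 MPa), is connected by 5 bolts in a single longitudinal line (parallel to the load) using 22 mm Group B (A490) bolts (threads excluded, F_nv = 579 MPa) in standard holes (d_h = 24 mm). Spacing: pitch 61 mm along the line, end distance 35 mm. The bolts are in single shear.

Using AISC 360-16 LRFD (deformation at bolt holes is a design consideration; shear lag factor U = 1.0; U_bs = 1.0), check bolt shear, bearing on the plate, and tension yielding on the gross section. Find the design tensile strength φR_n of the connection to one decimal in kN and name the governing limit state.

232.2 kN (gross-section yield governs)

Bolt shear: A_b = π(22)²/4 = 380.13 mm². φR_n = 0.75 × 579 × 380.13 × 5 × 1 = 825.4 kN.
Bearing (6 mm plate, F_u = 400 MPa): end bolts L_c = 35 − 24/2 = 23, R_n = min(1.2×23×6×400, 2.4×22×6×400) = 66.24 kN/bolt; interior L_c = 61 − 24 = 37, R_n = 106.56 kN/bolt. φR_n = 0.75 × (1×66.24 + 4×106.56) = 369.4 kN.
Tension yield (gross): A_g = 172×6 = 1032 mm². φR_n = 0.90 × 250 × 1032 = 232.2 kN.
Governing: min(825.4, 369.4, 232.2) = 232.2 kN → gross-section yield.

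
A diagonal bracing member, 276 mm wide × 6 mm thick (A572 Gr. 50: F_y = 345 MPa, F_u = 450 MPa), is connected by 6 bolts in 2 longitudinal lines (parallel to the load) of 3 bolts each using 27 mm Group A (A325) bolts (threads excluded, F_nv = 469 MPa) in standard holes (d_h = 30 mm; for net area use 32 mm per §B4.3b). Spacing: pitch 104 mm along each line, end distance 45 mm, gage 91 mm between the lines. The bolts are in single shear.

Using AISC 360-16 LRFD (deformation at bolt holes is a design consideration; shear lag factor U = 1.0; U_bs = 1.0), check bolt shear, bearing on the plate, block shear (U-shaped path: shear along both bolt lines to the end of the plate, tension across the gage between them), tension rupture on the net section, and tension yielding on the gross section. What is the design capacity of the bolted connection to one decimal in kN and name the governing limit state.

Bolt shear: A_b = π(27)²/4 = 572.56 mm². φR_n = 0.75 × 469 × 572.56 × 6 × 1 = 1208.4 kN.
Bearing (6 mm plate, F_u = 450 MPa): end bolts L_c = 45 − 30/2 = 30, R_n = min(1.2×30×6×450, 2.4×27×6×450) = 97.2 kN/bolt; interior L_c = 104 − 30 = 74, R_n = 174.96 kN/bolt. φR_n = 0.75 × (2×97.2 + 4×174.96) = 670.7 kN.
Block shear: shear path 2×[45+2×104] = 2×253 mm, A_gv = 3036, A_nv = 2×(253 − 2.5×32)×6 = 2076 mm²; tension across gage: (91 − 1×32)×6 = 354 mm². R_n = min(0.6×450×2076, 0.6×345×3036) + 1.0×450×354 = min(560.52, 628.45) + 159.3 = 719.82 kN. φR_n = 0.75 × 719.82 = 539.9 kN.
Tension rupture (net): A_n = (276 − 2×32)×6 = 1272 mm² (U = 1.0, A_e = A_n). φR_n = 0.75 × 450 × 1272 = 429.3 kN.
Tension yield (gross): A_g = 276×6 = 1656 mm². φR_n = 0.90 × 345 × 1656 = 514.2 kN.
Governing: min(1208.4, 670.7, 539.9, 429.3, 514.2) = 429.3 kN → net-section rupture.

429.3 kN (net-section rupture governs)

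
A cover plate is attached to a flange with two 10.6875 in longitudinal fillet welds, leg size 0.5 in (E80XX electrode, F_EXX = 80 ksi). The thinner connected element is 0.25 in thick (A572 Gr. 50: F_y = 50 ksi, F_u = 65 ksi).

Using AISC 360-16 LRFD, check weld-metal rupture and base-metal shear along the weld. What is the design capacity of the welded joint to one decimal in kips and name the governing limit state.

Weld metal: throat = 0.707×0.5 = 0.3535 in, L = 2×10.6875 = 21.375 in. φR_n = 0.75 × 0.6 × 80 × 0.3535 × 21.375 = 272.0 kips.
Base metal shear (0.25 in plate): yield φR_n = 1.0×0.6×50×0.25×21.375 = 160.3 kips; rupture φR_n = 0.75×0.6×65×0.25×21.375 = 156.3 kips; take 156.3 kips (rupture).
Governing: min(272.0, 156.3) = 156.3 kips → base-metal shear.

156.3 kips (base-metal shear governs)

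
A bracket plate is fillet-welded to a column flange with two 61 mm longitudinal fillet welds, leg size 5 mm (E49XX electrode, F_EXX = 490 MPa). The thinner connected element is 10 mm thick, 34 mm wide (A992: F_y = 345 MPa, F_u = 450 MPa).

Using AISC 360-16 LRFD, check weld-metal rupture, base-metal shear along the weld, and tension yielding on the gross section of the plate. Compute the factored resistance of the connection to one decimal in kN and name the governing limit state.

95.1 kN (weld metal governs)

Weld metal: throat = 0.707×5 = 3.535 mm, L = 2×61 = 122 mm. φR_n = 0.75 × 0.6 × 490 × 3.535 × 122 = 95.1 kN.
Base metal shear (10 mm plate): yield φR_n = 1.0×0.6×345×10×122 = 252.5 kN; rupture φR_n = 0.75×0.6×450×10×122 = 247.1 kN; take 247.1 kN (rupture).
Tension yield (gross): A_g = 34×10 = 340 mm². φR_n = 0.90 × 345 × 340 = 105.6 kN.
Governing: min(95.1, 247.1, 105.6) = 95.1 kN → weld metal.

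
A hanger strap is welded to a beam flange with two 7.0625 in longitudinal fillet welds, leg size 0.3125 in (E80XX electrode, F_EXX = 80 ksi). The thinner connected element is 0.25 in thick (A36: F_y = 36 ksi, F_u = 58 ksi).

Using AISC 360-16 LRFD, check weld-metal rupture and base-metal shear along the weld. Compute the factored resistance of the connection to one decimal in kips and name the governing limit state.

76.3 kips (base-metal shear governs)

Weld metal: throat = 0.707×0.3125 = 0.22094 in, L = 2×7.0625 = 14.125 in. φR_n = 0.75 × 0.6 × 80 × 0.22094 × 14.125 = 112.3 kips.
Base metal shear (0.25 in plate): yield φR_n = 1.0×0.6×36×0.25×14.125 = 76.3 kips; rupture φR_n = 0.75×0.6×58×0.25×14.125 = 92.2 kips; take 76.3 kips (yield).
Governing: min(112.3, 76.3) = 76.3 kips → base-metal shear.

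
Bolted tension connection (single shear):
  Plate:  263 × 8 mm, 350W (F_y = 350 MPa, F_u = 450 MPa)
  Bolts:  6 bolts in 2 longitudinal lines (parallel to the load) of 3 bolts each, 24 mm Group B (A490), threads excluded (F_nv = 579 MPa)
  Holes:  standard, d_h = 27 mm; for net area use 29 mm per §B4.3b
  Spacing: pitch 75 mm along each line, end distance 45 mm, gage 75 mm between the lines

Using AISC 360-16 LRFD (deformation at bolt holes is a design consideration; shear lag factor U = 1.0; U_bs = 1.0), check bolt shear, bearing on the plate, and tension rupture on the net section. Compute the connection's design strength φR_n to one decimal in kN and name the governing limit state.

Bolt shear: A_b = π(24)²/4 = 452.39 mm². φR_n = 0.75 × 579 × 452.39 × 6 × 1 = 1178.7 kN.
Bearing (8 mm plate, F_u = 450 MPa): end bolts L_c = 45 − 27/2 = 31.5, R_n = min(1.2×31.5×8×450, 2.4×24×8×450) = 136.08 kN/bolt; interior L_c = 75 − 27 = 48, R_n = 207.36 kN/bolt. φR_n = 0.75 × (2×136.08 + 4×207.36) = 826.2 kN.
Tension rupture (net): A_n = (263 − 2×29)×8 = 1640 mm² (U = 1.0, A_e = A_n). φR_n = 0.75 × 450 × 1640 = 553.5 kN.
Governing: min(1178.7, 826.2, 553.5) = 553.5 kN → net-section rupture.

553.5 kN (net-section rupture governs)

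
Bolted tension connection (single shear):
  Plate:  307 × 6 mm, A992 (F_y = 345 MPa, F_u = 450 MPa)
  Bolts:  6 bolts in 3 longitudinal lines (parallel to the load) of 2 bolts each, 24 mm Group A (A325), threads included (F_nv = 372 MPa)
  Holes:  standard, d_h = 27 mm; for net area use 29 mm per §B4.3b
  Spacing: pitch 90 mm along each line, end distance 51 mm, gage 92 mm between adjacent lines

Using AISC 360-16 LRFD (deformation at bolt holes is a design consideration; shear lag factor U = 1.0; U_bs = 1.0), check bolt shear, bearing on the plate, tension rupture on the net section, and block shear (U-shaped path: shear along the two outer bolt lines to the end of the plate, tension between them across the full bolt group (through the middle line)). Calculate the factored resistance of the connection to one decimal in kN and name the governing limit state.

Bolt shear: A_b = π(24)²/4 = 452.39 mm². φR_n = 0.75 × 372 × 452.39 × 6 × 1 = 757.3 kN.
Bearing (6 mm plate, F_u = 450 MPa): end bolts L_c = 51 − 27/2 = 37.5, R_n = min(1.2×37.5×6×450, 2.4×24×6×450) = 121.5 kN/bolt; interior L_c = 90 − 27 = 63, R_n = 155.52 kN/bolt. φR_n = 0.75 × (3×121.5 + 3×155.52) = 623.3 kN.
Tension rupture (net): A_n = (307 − 3×29)×6 = 1320 mm² (U = 1.0, A_e = A_n). φR_n = 0.75 × 450 × 1320 = 445.5 kN.
Block shear: shear path 2×[51+1×90] = 2×141 mm, A_gv = 1692, A_nv = 2×(141 − 1.5×29)×6 = 1170 mm²; tension across gage: (184 − 2×29)×6 = 756 mm². R_n = min(0.6×450×1170, 0.6×345×1692) + 1.0×450×756 = min(315.9, 350.24) + 340.2 = 656.1 kN. φR_n = 0.75 × 656.1 = 492.1 kN.
Governing: min(757.3, 623.3, 445.5, 492.1) = 445.5 kN → net-section rupture.

445.5 kN (net-section rupture governs)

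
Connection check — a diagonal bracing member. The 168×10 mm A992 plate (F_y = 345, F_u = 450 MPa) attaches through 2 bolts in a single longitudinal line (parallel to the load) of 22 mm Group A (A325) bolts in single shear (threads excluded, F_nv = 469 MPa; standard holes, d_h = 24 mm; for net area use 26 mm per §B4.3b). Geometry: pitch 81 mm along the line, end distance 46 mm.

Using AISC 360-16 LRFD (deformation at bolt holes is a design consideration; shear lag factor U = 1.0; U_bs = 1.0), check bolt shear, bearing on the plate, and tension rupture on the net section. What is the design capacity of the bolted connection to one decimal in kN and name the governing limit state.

267.4 kN (bolt shear governs)

Bolt shear: A_b = π(22)²/4 = 380.13 mm². φR_n = 0.75 × 469 × 380.13 × 2 × 1 = 267.4 kN.
Bearing (10 mm plate, F_u = 450 MPa): end bolts L_c = 46 − 24/2 = 34, R_n = min(1.2×34×10×450, 2.4×22×10×450) = 183.6 kN/bolt; interior L_c = 81 − 24 = 57, R_n = 237.6 kN/bolt. φR_n = 0.75 × (1×183.6 + 1×237.6) = 315.9 kN.
Tension rupture (net): A_n = (168 − 1×26)×10 = 1420 mm² (U = 1.0, A_e = A_n). φR_n = 0.75 × 450 × 1420 = 479.3 kN.
Governing: min(267.4, 315.9, 479.3) = 267.4 kN → bolt shear.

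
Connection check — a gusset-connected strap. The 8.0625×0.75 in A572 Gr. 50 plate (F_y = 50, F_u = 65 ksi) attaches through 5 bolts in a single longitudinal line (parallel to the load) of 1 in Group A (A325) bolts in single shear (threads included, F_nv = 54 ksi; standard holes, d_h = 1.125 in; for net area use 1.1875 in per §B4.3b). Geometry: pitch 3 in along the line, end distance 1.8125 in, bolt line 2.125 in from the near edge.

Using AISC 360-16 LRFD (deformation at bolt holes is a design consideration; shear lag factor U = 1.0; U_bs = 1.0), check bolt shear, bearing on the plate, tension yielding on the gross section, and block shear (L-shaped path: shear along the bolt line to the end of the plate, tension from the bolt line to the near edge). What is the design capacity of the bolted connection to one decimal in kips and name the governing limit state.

159.0 kips (bolt shear governs)

Bolt shear: A_b = π(1)²/4 = 0.7854 in². φR_n = 0.75 × 54 × 0.7854 × 5 × 1 = 159.0 kips.
Bearing (0.75 in plate, F_u = 65 ksi): end bolts L_c = 1.8125 − 1.125/2 = 1.25, R_n = min(1.2×1.25×0.75×65, 2.4×1×0.75×65) = 73.125 kips/bolt; interior L_c = 3 − 1.125 = 1.875, R_n = 109.69 kips/bolt. φR_n = 0.75 × (1×73.125 + 4×109.69) = 383.9 kips.
Tension yield (gross): A_g = 8.0625×0.75 = 6.0469 in². φR_n = 0.90 × 50 × 6.0469 = 272.1 kips.
Block shear: shear path 1×[1.8125+4×3] = 1×13.8125 in, A_gv = 10.359, A_nv = 1×(13.8125 − 4.5×1.1875)×0.75 = 6.3516 in²; tension to near edge: (2.125 − 0.5×1.1875)×0.75 = 1.1484 in². R_n = min(0.6×65×6.3516, 0.6×50×10.359) + 1.0×65×1.1484 = min(247.71, 310.77) + 74.646 = 322.36 kips. φR_n = 0.75 × 322.36 = 241.8 kips.
Governing: min(159.0, 383.9, 272.1, 241.8) = 159.0 kips → bolt shear.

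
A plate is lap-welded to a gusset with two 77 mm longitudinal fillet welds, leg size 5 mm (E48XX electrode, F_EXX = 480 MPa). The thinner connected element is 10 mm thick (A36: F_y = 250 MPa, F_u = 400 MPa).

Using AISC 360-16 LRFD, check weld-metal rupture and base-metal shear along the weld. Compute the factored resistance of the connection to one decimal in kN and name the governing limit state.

117.6 kN (weld metal governs)

Weld metal: throat = 0.707×5 = 3.535 mm, L = 2×77 = 154 mm. φR_n = 0.75 × 0.6 × 480 × 3.535 × 154 = 117.6 kN.
Base metal shear (10 mm plate): yield φR_n = 1.0×0.6×250×10×154 = 231.0 kN; rupture φR_n = 0.75×0.6×400×10×154 = 277.2 kN; take 231.0 kN (yield).
Governing: min(117.6, 231.0) = 117.6 kN → weld metal.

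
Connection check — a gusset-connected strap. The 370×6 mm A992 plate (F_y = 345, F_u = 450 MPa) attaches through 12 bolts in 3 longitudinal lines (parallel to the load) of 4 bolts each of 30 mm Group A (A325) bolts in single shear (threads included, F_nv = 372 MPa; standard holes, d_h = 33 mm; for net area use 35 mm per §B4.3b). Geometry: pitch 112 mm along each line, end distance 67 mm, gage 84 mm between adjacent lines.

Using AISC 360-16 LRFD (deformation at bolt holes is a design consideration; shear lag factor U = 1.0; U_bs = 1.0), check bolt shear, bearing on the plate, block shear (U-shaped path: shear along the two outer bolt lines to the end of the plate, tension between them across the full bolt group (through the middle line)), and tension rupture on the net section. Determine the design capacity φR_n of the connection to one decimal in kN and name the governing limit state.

536.6 kN (net-section rupture governs)

Bolt shear: A_b = π(30)²/4 = 706.86 mm². φR_n = 0.75 × 372 × 706.86 × 12 × 1 = 2366.6 kN.
Bearing (6 mm plate, F_u = 450 MPa): end bolts L_c = 67 − 33/2 = 50.5, R_n = min(1.2×50.5×6×450, 2.4×30×6×450) = 163.62 kN/bolt; interior L_c = 112 − 33 = 79, R_n = 194.4 kN/bolt. φR_n = 0.75 × (3×163.62 + 9×194.4) = 1680.3 kN.
Block shear: shear path 2×[67+3×112] = 2×403 mm, A_gv = 4836, A_nv = 2×(403 − 3.5×35)×6 = 3366 mm²; tension across gage: (168 − 2×35)×6 = 588 mm². R_n = min(0.6×450×3366, 0.6×345×4836) + 1.0×450×588 = min(908.82, 1001.1) + 264.6 = 1173.4 kN. φR_n = 0.75 × 1173.4 = 880.1 kN.
Tension rupture (net): A_n = (370 − 3×35)×6 = 1590 mm² (U = 1.0, A_e = A_n). φR_n = 0.75 × 450 × 1590 = 536.6 kN.
Governing: min(2366.6, 1680.3, 880.1, 536.6) = 536.6 kN → net-section rupture.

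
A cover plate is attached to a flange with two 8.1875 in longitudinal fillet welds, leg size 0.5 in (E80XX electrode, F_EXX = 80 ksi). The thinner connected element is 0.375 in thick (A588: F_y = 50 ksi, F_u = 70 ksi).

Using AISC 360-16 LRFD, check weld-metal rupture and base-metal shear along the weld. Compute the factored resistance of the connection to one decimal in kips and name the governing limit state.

Weld metal: throat = 0.707×0.5 = 0.3535 in, L = 2×8.1875 = 16.375 in. φR_n = 0.75 × 0.6 × 80 × 0.3535 × 16.375 = 208.4 kips.
Base metal shear (0.375 in plate): yield φR_n = 1.0×0.6×50×0.375×16.375 = 184.2 kips; rupture φR_n = 0.75×0.6×70×0.375×16.375 = 193.4 kips; take 184.2 kips (yield).
Governing: min(208.4, 184.2) = 184.2 kips → base-metal shear.

184.2 kips (base-metal shear governs)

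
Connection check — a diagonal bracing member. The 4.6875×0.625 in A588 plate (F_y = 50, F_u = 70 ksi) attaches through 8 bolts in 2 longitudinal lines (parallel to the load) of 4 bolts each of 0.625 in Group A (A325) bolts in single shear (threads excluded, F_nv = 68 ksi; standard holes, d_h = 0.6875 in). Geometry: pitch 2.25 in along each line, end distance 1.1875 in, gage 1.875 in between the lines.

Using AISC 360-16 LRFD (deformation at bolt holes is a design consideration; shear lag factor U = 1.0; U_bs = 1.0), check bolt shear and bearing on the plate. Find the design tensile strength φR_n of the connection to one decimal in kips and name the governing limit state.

125.2 kips (bolt shear governs)

Bolt shear: A_b = π(0.625)²/4 = 0.3068 in². φR_n = 0.75 × 68 × 0.3068 × 8 × 1 = 125.2 kips.
Bearing (0.625 in plate, F_u = 70 ksi): end bolts L_c = 1.1875 − 0.6875/2 = 0.84375, R_n = min(1.2×0.84375×0.625×70, 2.4×0.625×0.625×70) = 44.297 kips/bolt; interior L_c = 2.25 − 0.6875 = 1.5625, R_n = 65.625 kips/bolt. φR_n = 0.75 × (2×44.297 + 6×65.625) = 361.8 kips.
Governing: min(125.2, 361.8) = 125.2 kips → bolt shear.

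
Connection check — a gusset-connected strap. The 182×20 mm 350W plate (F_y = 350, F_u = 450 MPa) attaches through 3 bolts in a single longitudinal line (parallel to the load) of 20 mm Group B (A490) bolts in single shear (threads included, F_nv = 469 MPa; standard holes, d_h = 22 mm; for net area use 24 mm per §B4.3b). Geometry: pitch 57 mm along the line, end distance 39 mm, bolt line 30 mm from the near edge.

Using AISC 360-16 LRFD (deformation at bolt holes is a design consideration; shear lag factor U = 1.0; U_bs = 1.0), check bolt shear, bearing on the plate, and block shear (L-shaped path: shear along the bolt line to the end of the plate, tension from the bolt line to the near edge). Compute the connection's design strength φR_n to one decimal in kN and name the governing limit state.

Bolt shear: A_b = π(20)²/4 = 314.16 mm². φR_n = 0.75 × 469 × 314.16 × 3 × 1 = 331.5 kN.
Bearing (20 mm plate, F_u = 450 MPa): end bolts L_c = 39 − 22/2 = 28, R_n = min(1.2×28×20×450, 2.4×20×20×450) = 302.4 kN/bolt; interior L_c = 57 − 22 = 35, R_n = 378 kN/bolt. φR_n = 0.75 × (1×302.4 + 2×378) = 793.8 kN.
Block shear: shear path 1×[39+2×57] = 1×153 mm, A_gv = 3060, A_nv = 1×(153 − 2.5×24)×20 = 1860 mm²; tension to near edge: (30 − 0.5×24)×20 = 360 mm². R_n = min(0.6×450×1860, 0.6×350×3060) + 1.0×450×360 = min(502.2, 642.6) + 162 = 664.2 kN. φR_n = 0.75 × 664.2 = 498.2 kN.
Governing: min(331.5, 793.8, 498.2) = 331.5 kN → bolt shear.

331.5 kN (bolt shear governs)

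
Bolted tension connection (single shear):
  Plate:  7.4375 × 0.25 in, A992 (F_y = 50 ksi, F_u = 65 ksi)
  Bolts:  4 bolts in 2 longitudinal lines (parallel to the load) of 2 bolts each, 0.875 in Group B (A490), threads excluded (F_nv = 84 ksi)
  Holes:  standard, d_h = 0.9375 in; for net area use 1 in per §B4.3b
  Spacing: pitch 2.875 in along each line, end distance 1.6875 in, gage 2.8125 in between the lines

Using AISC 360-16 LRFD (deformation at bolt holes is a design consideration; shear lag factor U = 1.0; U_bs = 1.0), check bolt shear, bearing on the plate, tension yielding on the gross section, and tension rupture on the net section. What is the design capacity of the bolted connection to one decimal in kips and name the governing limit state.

Bolt shear: A_b = π(0.875)²/4 = 0.60132 in². φR_n = 0.75 × 84 × 0.60132 × 4 × 1 = 151.5 kips.
Bearing (0.25 in plate, F_u = 65 ksi): end bolts L_c = 1.6875 − 0.9375/2 = 1.21875, R_n = min(1.2×1.21875×0.25×65, 2.4×0.875×0.25×65) = 23.766 kips/bolt; interior L_c = 2.875 − 0.9375 = 1.9375, R_n = 34.125 kips/bolt. φR_n = 0.75 × (2×23.766 + 2×34.125) = 86.8 kips.
Tension yield (gross): A_g = 7.4375×0.25 = 1.8594 in². φR_n = 0.90 × 50 × 1.8594 = 83.7 kips.
Tension rupture (net): A_n = (7.4375 − 2×1)×0.25 = 1.3594 in² (U = 1.0, A_e = A_n). φR_n = 0.75 × 65 × 1.3594 = 66.3 kips.
Governing: min(151.5, 86.8, 83.7, 66.3) = 66.3 kips → net-section rupture.

66.3 kips (net-section rupture governs)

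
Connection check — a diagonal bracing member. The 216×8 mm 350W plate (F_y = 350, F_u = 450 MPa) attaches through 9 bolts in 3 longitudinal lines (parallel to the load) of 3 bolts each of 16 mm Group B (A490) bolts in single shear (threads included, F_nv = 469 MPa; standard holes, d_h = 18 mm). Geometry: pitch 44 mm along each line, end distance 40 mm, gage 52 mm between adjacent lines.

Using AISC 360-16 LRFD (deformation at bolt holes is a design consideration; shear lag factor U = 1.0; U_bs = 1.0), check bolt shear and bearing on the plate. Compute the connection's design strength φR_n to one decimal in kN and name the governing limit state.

Bolt shear: A_b = π(16)²/4 = 201.06 mm². φR_n = 0.75 × 469 × 201.06 × 9 × 1 = 636.5 kN.
Bearing (8 mm plate, F_u = 450 MPa): end bolts L_c = 40 − 18/2 = 31, R_n = min(1.2×31×8×450, 2.4×16×8×450) = 133.92 kN/bolt; interior L_c = 44 − 18 = 26, R_n = 112.32 kN/bolt. φR_n = 0.75 × (3×133.92 + 6×112.32) = 806.8 kN.
Governing: min(636.5, 806.8) = 636.5 kN → bolt shear.

636.5 kN (bolt shear governs)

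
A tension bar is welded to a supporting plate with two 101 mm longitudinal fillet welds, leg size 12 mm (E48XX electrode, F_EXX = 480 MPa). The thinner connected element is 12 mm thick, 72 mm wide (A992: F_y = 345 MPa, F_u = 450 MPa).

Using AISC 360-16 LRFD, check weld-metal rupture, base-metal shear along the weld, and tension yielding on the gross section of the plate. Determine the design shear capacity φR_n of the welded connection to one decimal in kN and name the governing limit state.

268.3 kN (gross-section yield governs)

Weld metal: throat = 0.707×12 = 8.484 mm, L = 2×101 = 202 mm. φR_n = 0.75 × 0.6 × 480 × 8.484 × 202 = 370.2 kN.
Base metal shear (12 mm plate): yield φR_n = 1.0×0.6×345×12×202 = 501.8 kN; rupture φR_n = 0.75×0.6×450×12×202 = 490.9 kN; take 490.9 kN (rupture).
Tension yield (gross): A_g = 72×12 = 864 mm². φR_n = 0.90 × 345 × 864 = 268.3 kN.
Governing: min(370.2, 490.9, 268.3) = 268.3 kN → gross-section yield.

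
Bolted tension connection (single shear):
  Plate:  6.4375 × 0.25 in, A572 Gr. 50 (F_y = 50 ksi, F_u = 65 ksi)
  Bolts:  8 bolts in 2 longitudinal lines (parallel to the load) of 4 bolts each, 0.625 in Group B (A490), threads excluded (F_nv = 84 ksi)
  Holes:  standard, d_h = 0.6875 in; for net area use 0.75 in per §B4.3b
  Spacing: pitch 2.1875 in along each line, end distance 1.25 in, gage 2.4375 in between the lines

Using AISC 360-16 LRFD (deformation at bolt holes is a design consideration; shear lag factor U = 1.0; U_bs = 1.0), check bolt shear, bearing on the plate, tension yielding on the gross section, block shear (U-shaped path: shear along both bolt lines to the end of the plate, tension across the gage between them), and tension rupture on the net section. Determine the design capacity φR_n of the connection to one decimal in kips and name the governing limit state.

60.2 kips (net-section rupture governs)

Bolt shear: A_b = π(0.625)²/4 = 0.3068 in². φR_n = 0.75 × 84 × 0.3068 × 8 × 1 = 154.6 kips.
Bearing (0.25 in plate, F_u = 65 ksi): end bolts L_c = 1.25 − 0.6875/2 = 0.90625, R_n = min(1.2×0.90625×0.25×65, 2.4×0.625×0.25×65) = 17.672 kips/bolt; interior L_c = 2.1875 − 0.6875 = 1.5, R_n = 24.375 kips/bolt. φR_n = 0.75 × (2×17.672 + 6×24.375) = 136.2 kips.
Tension yield (gross): A_g = 6.4375×0.25 = 1.6094 in². φR_n = 0.90 × 50 × 1.6094 = 72.4 kips.
Block shear: shear path 2×[1.25+3×2.1875] = 2×7.8125 in, A_gv = 3.9063, A_nv = 2×(7.8125 − 3.5×0.75)×0.25 = 2.5938 in²; tension across gage: (2.4375 − 1×0.75)×0.25 = 0.42188 in². R_n = min(0.6×65×2.5938, 0.6×50×3.9063) + 1.0×65×0.42188 = min(101.16, 117.19) + 27.422 = 128.58 kips. φR_n = 0.75 × 128.58 = 96.4 kips.
Tension rupture (net): A_n = (6.4375 − 2×0.75)×0.25 = 1.2344 in² (U = 1.0, A_e = A_n). φR_n = 0.75 × 65 × 1.2344 = 60.2 kips.
Governing: min(154.6, 136.2, 72.4, 96.4, 60.2) = 60.2 kips → net-section rupture.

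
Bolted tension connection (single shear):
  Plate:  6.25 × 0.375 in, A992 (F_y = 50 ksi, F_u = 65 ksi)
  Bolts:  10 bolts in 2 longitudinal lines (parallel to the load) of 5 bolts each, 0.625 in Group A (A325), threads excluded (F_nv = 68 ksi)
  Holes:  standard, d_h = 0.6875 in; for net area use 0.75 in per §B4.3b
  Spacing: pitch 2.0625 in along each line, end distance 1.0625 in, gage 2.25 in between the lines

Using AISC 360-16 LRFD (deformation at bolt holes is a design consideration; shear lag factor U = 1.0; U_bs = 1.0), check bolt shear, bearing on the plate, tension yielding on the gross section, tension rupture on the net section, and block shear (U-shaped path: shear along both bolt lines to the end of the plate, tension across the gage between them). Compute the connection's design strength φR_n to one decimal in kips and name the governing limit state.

86.8 kips (net-section rupture governs)

Bolt shear: A_b = π(0.625)²/4 = 0.3068 in². φR_n = 0.75 × 68 × 0.3068 × 10 × 1 = 156.5 kips.
Bearing (0.375 in plate, F_u = 65 ksi): end bolts L_c = 1.0625 − 0.6875/2 = 0.71875, R_n = min(1.2×0.71875×0.375×65, 2.4×0.625×0.375×65) = 21.023 kips/bolt; interior L_c = 2.0625 − 0.6875 = 1.375, R_n = 36.563 kips/bolt. φR_n = 0.75 × (2×21.023 + 8×36.563) = 250.9 kips.
Tension yield (gross): A_g = 6.25×0.375 = 2.3438 in². φR_n = 0.90 × 50 × 2.3438 = 105.5 kips.
Tension rupture (net): A_n = (6.25 − 2×0.75)×0.375 = 1.7813 in² (U = 1.0, A_e = A_n). φR_n = 0.75 × 65 × 1.7813 = 86.8 kips.
Block shear: shear path 2×[1.0625+4×2.0625] = 2×9.3125 in, A_gv = 6.9844, A_nv = 2×(9.3125 − 4.5×0.75)×0.375 = 4.4531 in²; tension across gage: (2.25 − 1×0.75)×0.375 = 0.5625 in². R_n = min(0.6×65×4.4531, 0.6×50×6.9844) + 1.0×65×0.5625 = min(173.67, 209.53) + 36.563 = 210.23 kips. φR_n = 0.75 × 210.23 = 157.7 kips.
Governing: min(156.5, 250.9, 105.5, 86.8, 157.7) = 86.8 kips → net-section rupture.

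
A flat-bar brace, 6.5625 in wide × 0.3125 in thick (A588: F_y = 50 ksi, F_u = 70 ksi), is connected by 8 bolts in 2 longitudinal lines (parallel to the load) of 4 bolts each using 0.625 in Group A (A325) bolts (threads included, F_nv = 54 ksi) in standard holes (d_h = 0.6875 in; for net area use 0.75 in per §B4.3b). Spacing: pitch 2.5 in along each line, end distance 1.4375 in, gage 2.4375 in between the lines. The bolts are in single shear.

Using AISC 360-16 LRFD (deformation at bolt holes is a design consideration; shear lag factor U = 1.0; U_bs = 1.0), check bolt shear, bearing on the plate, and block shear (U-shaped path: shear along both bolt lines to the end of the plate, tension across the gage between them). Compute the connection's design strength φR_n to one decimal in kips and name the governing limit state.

99.4 kips (bolt shear governs)

Bolt shear: A_b = π(0.625)²/4 = 0.3068 in². φR_n = 0.75 × 54 × 0.3068 × 8 × 1 = 99.4 kips.
Bearing (0.3125 in plate, F_u = 70 ksi): end bolts L_c = 1.4375 − 0.6875/2 = 1.09375, R_n = min(1.2×1.09375×0.3125×70, 2.4×0.625×0.3125×70) = 28.711 kips/bolt; interior L_c = 2.5 − 0.6875 = 1.8125, R_n = 32.813 kips/bolt. φR_n = 0.75 × (2×28.711 + 6×32.813) = 190.7 kips.
Block shear: shear path 2×[1.4375+3×2.5] = 2×8.9375 in, A_gv = 5.5859, A_nv = 2×(8.9375 − 3.5×0.75)×0.3125 = 3.9453 in²; tension across gage: (2.4375 − 1×0.75)×0.3125 = 0.52734 in². R_n = min(0.6×70×3.9453, 0.6×50×5.5859) + 1.0×70×0.52734 = min(165.7, 167.58) + 36.914 = 202.61 kips. φR_n = 0.75 × 202.61 = 152.0 kips.
Governing: min(99.4, 190.7, 152.0) = 99.4 kips → bolt shear.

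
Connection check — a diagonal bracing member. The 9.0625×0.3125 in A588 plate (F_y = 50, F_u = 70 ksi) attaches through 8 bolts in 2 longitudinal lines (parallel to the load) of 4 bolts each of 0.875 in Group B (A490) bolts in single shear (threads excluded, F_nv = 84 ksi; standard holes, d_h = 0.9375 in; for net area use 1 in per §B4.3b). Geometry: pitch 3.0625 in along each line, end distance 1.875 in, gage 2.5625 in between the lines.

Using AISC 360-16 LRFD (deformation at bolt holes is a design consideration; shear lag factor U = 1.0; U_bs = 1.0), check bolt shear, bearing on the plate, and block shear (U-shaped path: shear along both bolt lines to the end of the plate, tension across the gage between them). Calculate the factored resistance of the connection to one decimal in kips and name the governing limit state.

174.5 kips (block shear governs)

Bolt shear: A_b = π(0.875)²/4 = 0.60132 in². φR_n = 0.75 × 84 × 0.60132 × 8 × 1 = 303.1 kips.
Bearing (0.3125 in plate, F_u = 70 ksi): end bolts L_c = 1.875 − 0.9375/2 = 1.40625, R_n = min(1.2×1.40625×0.3125×70, 2.4×0.875×0.3125×70) = 36.914 kips/bolt; interior L_c = 3.0625 − 0.9375 = 2.125, R_n = 45.938 kips/bolt. φR_n = 0.75 × (2×36.914 + 6×45.938) = 262.1 kips.
Block shear: shear path 2×[1.875+3×3.0625] = 2×11.0625 in, A_gv = 6.9141, A_nv = 2×(11.0625 − 3.5×1)×0.3125 = 4.7266 in²; tension across gage: (2.5625 − 1×1)×0.3125 = 0.48828 in². R_n = min(0.6×70×4.7266, 0.6×50×6.9141) + 1.0×70×0.48828 = min(198.52, 207.42) + 34.18 = 232.7 kips. φR_n = 0.75 × 232.7 = 174.5 kips.
Governing: min(303.1, 262.1, 174.5) = 174.5 kips → block shear.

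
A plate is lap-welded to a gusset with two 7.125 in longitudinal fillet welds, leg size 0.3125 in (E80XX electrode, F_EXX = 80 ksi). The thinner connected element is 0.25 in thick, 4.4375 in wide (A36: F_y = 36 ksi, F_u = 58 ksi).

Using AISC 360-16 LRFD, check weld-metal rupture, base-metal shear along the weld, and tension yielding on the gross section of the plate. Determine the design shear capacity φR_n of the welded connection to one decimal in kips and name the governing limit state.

Weld metal: throat = 0.707×0.3125 = 0.22094 in, L = 2×7.125 = 14.25 in. φR_n = 0.75 × 0.6 × 80 × 0.22094 × 14.25 = 113.3 kips.
Base metal shear (0.25 in plate): yield φR_n = 1.0×0.6×36×0.25×14.25 = 77.0 kips; rupture φR_n = 0.75×0.6×58×0.25×14.25 = 93.0 kips; take 77.0 kips (yield).
Tension yield (gross): A_g = 4.4375×0.25 = 1.1094 in². φR_n = 0.90 × 36 × 1.1094 = 35.9 kips.
Governing: min(113.3, 77.0, 35.9) = 35.9 kips → gross-section yield.

35.9 kips (gross-section yield governs)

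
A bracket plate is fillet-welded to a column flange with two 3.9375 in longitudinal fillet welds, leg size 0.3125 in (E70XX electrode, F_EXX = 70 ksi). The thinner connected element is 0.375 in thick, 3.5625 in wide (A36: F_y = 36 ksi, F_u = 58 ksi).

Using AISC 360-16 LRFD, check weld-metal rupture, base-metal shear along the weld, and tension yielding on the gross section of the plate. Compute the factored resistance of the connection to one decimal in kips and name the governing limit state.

43.3 kips (gross-section yield governs)

Weld metal: throat = 0.707×0.3125 = 0.22094 in, L = 2×3.9375 = 7.875 in. φR_n = 0.75 × 0.6 × 70 × 0.22094 × 7.875 = 54.8 kips.
Base metal shear (0.375 in plate): yield φR_n = 1.0×0.6×36×0.375×7.875 = 63.8 kips; rupture φR_n = 0.75×0.6×58×0.375×7.875 = 77.1 kips; take 63.8 kips (yield).
Tension yield (gross): A_g = 3.5625×0.375 = 1.3359 in². φR_n = 0.90 × 36 × 1.3359 = 43.3 kips.
Governing: min(54.8, 63.8, 43.3) = 43.3 kips → gross-section yield.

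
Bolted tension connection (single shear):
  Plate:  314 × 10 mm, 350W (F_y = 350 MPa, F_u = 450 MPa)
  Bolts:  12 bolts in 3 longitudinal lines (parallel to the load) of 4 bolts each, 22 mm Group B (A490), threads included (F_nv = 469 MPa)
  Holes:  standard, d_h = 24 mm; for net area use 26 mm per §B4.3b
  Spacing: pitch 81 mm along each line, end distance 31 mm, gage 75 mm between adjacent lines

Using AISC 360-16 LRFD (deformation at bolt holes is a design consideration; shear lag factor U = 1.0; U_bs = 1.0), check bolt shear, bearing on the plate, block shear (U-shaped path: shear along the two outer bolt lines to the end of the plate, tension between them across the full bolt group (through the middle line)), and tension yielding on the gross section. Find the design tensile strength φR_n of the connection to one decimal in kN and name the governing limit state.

Bolt shear: A_b = π(22)²/4 = 380.13 mm². φR_n = 0.75 × 469 × 380.13 × 12 × 1 = 1604.5 kN.
Bearing (10 mm plate, F_u = 450 MPa): end bolts L_c = 31 − 24/2 = 19, R_n = min(1.2×19×10×450, 2.4×22×10×450) = 102.6 kN/bolt; interior L_c = 81 − 24 = 57, R_n = 237.6 kN/bolt. φR_n = 0.75 × (3×102.6 + 9×237.6) = 1834.7 kN.
Block shear: shear path 2×[31+3×81] = 2×274 mm, A_gv = 5480, A_nv = 2×(274 − 3.5×26)×10 = 3660 mm²; tension across gage: (150 − 2×26)×10 = 980 mm². R_n = min(0.6×450×3660, 0.6×350×5480) + 1.0×450×980 = min(988.2, 1150.8) + 441 = 1429.2 kN. φR_n = 0.75 × 1429.2 = 1071.9 kN.
Tension yield (gross): A_g = 314×10 = 3140 mm². φR_n = 0.90 × 350 × 3140 = 989.1 kN.
Governing: min(1604.5, 1834.7, 1071.9, 989.1) = 989.1 kN → gross-section yield.

989.1 kN (gross-section yield governs)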